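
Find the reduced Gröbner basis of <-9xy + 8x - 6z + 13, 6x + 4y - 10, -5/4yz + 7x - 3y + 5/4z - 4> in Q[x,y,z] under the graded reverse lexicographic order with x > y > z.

f_1 = -9xy + 8x - 6z + 13, LT = xy.
f_2 = 6x + 4y - 10, LT = x.
f_3 = -5/4yz + 7x - 3y + 5/4z - 4, LT = yz.

S(f_1,f_2): lcm = xy. S = -2/3y^2 - 8/9x + 5/3y + 2/3z - 13/9.
  reduce S modulo (f_1, f_2, f_3):
  remainder -2/3y^2 + 61/27y + 2/3z - 79/27 ≠ 0; add g_4 = -2/3y^2 + 61/27y + 2/3z - 79/27 to the basis.

S(f_1,f_3): lcm = xyz. S = 28/5x^2 - 12/5xy + 1/9xz + 2/3z^2 - 16/5x - 13/9z.
  reduce S modulo (f_1, f_2, f_3, g_4):
  remainder 2/3z^2 + 124/45z - 368/45 ≠ 0; add g_5 = 2/3z^2 + 124/45z - 368/45 to the basis.

The other S-polynomials (S(f_2,f_3), S(f_1,g_4), S(f_2,g_4), S(f_3,g_4), S(f_1,g_5), S(f_2,g_5), S(f_3,g_5), S(g_4,g_5)) all reduce to 0 modulo the current basis, so we have a Gröbner basis.
Inter-reduce: drop elements whose leading term is divisible by another's, tail-reduce, and make monic.

G = {y^2 - 61/18y - z + 79/18, yz + 92/15y - z - 92/15, z^2 + 62/15z - 184/15, x + 2/3y - 5/3}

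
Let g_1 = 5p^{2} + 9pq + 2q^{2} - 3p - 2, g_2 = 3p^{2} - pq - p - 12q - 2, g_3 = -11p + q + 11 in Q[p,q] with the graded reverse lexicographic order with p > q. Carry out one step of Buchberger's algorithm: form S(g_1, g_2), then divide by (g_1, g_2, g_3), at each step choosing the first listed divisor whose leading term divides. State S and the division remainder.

S(g_1, g_2) = \tfrac{32}{15}pq + \tfrac{2}{5}q^{2} - \tfrac{4}{15}p + 4q + \tfrac{4}{15}; remainder on division = \tfrac{98}{165}q^{2} + \tfrac{336}{55}q.

lcm(LM(g_1), LM(g_2)) = p^{2}.
S = (lcm/LT(g_1))·g_1 − (lcm/LT(g_2))·g_2 = \tfrac{32}{15}pq + \tfrac{2}{5}q^{2} - \tfrac{4}{15}p + 4q + \tfrac{4}{15}.
Reduce S modulo (g_1, g_2, g_3) in that order:
  leading term pq: subtract (-\tfrac{32}{165}q)·g_3 from \tfrac{32}{15}pq + \tfrac{2}{5}q^{2} - \tfrac{4}{15}p + 4q + \tfrac{4}{15} → \tfrac{98}{165}q^{2} - \tfrac{4}{15}p + \tfrac{92}{15}q + \tfrac{4}{15}
  leading term q^{2}: no divisor's leading term divides it; move \tfrac{98}{165}q^{2} to the remainder.
  leading term p: subtract (\tfrac{4}{165})·g_3 from -\tfrac{4}{15}p + \tfrac{92}{15}q + \tfrac{4}{15} → \tfrac{336}{55}q
  leading term q: no divisor's leading term divides it; move \tfrac{336}{55}q to the remainder.
The remainder \tfrac{98}{165}q^{2} + \tfrac{336}{55}q is nonzero, so it would be added as the next basis element.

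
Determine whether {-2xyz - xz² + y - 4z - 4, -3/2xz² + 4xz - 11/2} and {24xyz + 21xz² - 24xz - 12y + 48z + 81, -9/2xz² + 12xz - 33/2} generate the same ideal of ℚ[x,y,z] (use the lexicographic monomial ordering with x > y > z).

For a fixed monomial order, each ideal has a unique reduced Gröbner basis; comparing bases decides equality.
Buchberger on the first generating set:
f_1 = -2xyz - xz² + y - 4z - 4, LT = xyz.
f_2 = -3/2xz² + 4xz - 11/2, LT = xz².

S(f_1,f_2): lcm = xyz². S = 8/3xyz + ½xz³ - ½yz - 11/3y + 2z² + 2z.
  leading term xyz: subtract (-4/3)·f_1 from 8/3xyz + ½xz³ - ½yz - 11/3y + 2z² + 2z → ½xz³ - 4/3xz² - ½yz - 7/3y + 2z² - 10/3z - 16/3
  leading term xz³: subtract (-⅓z)·f_2 from ½xz³ - 4/3xz² - ½yz - 7/3y + 2z² - 10/3z - 16/3 → -½yz - 7/3y + 2z² - 31/6z - 16/3
  leading term yz: no divisor's leading term divides it; move -½yz to the remainder.
  leading term y: no divisor's leading term divides it; move -7/3y to the remainder.
  leading term z²: no divisor's leading term divides it; move 2z² to the remainder.
  leading term z: no divisor's leading term divides it; move -31/6z to the remainder.
  leading term 1: no divisor's leading term divides it; move -16/3 to the remainder.
  remainder -½yz - 7/3y + 2z² - 31/6z - 16/3 ≠ 0; add g_3 = -½yz - 7/3y + 2z² - 31/6z - 16/3 to the basis.

S(f_1,g_3): lcm = xyz. S = -14/3xy + 9/2xz² - 31/3xz - 32/3x - ½y + 2z + 2.
  leading term xy: no divisor's leading term divides it; move -14/3xy to the remainder.
  leading term xz²: subtract (-3)·f_2 from 9/2xz² - 31/3xz - 32/3x - ½y + 2z + 2 → 5/3xz - 32/3x - ½y + 2z - 29/2
  leading term xz: no divisor's leading term divides it; move 5/3xz to the remainder.
  leading term x: no divisor's leading term divides it; move -32/3x to the remainder.
  leading term y: no divisor's leading term divides it; move -½y to the remainder.
  leading term z: no divisor's leading term divides it; move 2z to the remainder.
  leading term 1: no divisor's leading term divides it; move -29/2 to the remainder.
  remainder -14/3xy + 5/3xz - 32/3x - ½y + 2z - 29/2 ≠ 0; add g_4 = -14/3xy + 5/3xz - 32/3x - ½y + 2z - 29/2 to the basis.

The other S-polynomials (S(f_2,g_3), S(f_1,g_4), S(f_2,g_4), S(g_3,g_4)) all reduce to 0 modulo the current basis, so we have a Gröbner basis.
Inter-reduce: drop elements whose leading term is divisible by another's, tail-reduce, and make monic.
Reduced Gröbner basis: {xy - 5/14xz + 16/7x + 3/28y - 3/7z + 87/28, xz² - 8/3xz + 11/3, yz + 14/3y - 4z² + 31/3z + 32/3}.

Buchberger on the second generating set:
h_1 = 24xyz + 21xz² - 24xz - 12y + 48z + 81, LT = xyz.
h_2 = -9/2xz² + 12xz - 33/2, LT = xz².

S(h_1,h_2): lcm = xyz². S = 8/3xyz + ⅞xz³ - xz² - ½yz - 11/3y + 2z² + 27/8z.
  leading term xyz: subtract (1/9)·h_1 from 8/3xyz + ⅞xz³ - xz² - ½yz - 11/3y + 2z² + 27/8z → ⅞xz³ - 10/3xz² + 8/3xz - ½yz - 7/3y + 2z² - 47/24z - 9
  leading term xz³: subtract (-7/36z)·h_2 from ⅞xz³ - 10/3xz² + 8/3xz - ½yz - 7/3y + 2z² - 47/24z - 9 → -xz² + 8/3xz - ½yz - 7/3y + 2z² - 31/6z - 9
  leading term xz²: subtract (2/9)·h_2 from -xz² + 8/3xz - ½yz - 7/3y + 2z² - 31/6z - 9 → -½yz - 7/3y + 2z² - 31/6z - 16/3
  leading term yz: no divisor's leading term divides it; move -½yz to the remainder.
  leading term y: no divisor's leading term divides it; move -7/3y to the remainder.
  leading term z²: no divisor's leading term divides it; move 2z² to the remainder.
  leading term z: no divisor's leading term divides it; move -31/6z to the remainder.
  leading term 1: no divisor's leading term divides it; move -16/3 to the remainder.
  remainder -½yz - 7/3y + 2z² - 31/6z - 16/3 ≠ 0; add k_3 = -½yz - 7/3y + 2z² - 31/6z - 16/3 to the basis.

S(h_1,k_3): lcm = xyz. S = -14/3xy + 39/8xz² - 34/3xz - 32/3x - ½y + 2z + 27/8.
  leading term xy: no divisor's leading term divides it; move -14/3xy to the remainder.
  leading term xz²: subtract (-13/12)·h_2 from 39/8xz² - 34/3xz - 32/3x - ½y + 2z + 27/8 → 5/3xz - 32/3x - ½y + 2z - 29/2
  leading term xz: no divisor's leading term divides it; move 5/3xz to the remainder.
  leading term x: no divisor's leading term divides it; move -32/3x to the remainder.
  leading term y: no divisor's leading term divides it; move -½y to the remainder.
  leading term z: no divisor's leading term divides it; move 2z to the remainder.
  leading term 1: no divisor's leading term divides it; move -29/2 to the remainder.
  remainder -14/3xy + 5/3xz - 32/3x - ½y + 2z - 29/2 ≠ 0; add k_4 = -14/3xy + 5/3xz - 32/3x - ½y + 2z - 29/2 to the basis.

The other S-polynomials (S(h_2,k_3), S(h_1,k_4), S(h_2,k_4), S(k_3,k_4)) all reduce to 0 modulo the current basis, so we have a Gröbner basis.
Inter-reduce: drop elements whose leading term is divisible by another's, tail-reduce, and make monic.
Reduced Gröbner basis: {xy - 5/14xz + 16/7x + 3/28y - 3/7z + 87/28, xz² - 8/3xz + 11/3, yz + 14/3y - 4z² + 31/3z + 32/3}.

These coincide, so the ideals are equal.

Yes, the ideals are equal.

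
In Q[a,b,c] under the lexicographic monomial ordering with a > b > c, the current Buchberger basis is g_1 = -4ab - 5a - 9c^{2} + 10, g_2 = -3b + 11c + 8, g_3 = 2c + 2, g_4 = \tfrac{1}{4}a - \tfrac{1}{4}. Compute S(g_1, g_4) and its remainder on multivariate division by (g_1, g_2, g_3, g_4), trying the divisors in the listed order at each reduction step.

lcm(LM(g_1), LM(g_4)) = ab.
S = (lcm/LT(g_1))·g_1 − (lcm/LT(g_4))·g_4 = \tfrac{5}{4}a + b + \tfrac{9}{4}c^{2} - \tfrac{5}{2}.
Reduce S modulo (g_1, g_2, g_3, g_4) in that order:
  leading term a: subtract (5)·g_4 from \tfrac{5}{4}a + b + \tfrac{9}{4}c^{2} - \tfrac{5}{2} → b + \tfrac{9}{4}c^{2} - \tfrac{5}{4}
  leading term b: subtract (-\tfrac{1}{3})·g_2 from b + \tfrac{9}{4}c^{2} - \tfrac{5}{4} → \tfrac{9}{4}c^{2} + \tfrac{11}{3}c + \tfrac{17}{12}
  leading term c^{2}: subtract (\tfrac{9}{8}c)·g_3 from \tfrac{9}{4}c^{2} + \tfrac{11}{3}c + \tfrac{17}{12} → \tfrac{17}{12}c + \tfrac{17}{12}
  leading term c: subtract (\tfrac{17}{24})·g_3 from \tfrac{17}{12}c + \tfrac{17}{12} → 0
The remainder is 0, so this S-polynomial contributes no new basis element.

S(g_1, g_4) = \tfrac{5}{4}a + b + \tfrac{9}{4}c^{2} - \tfrac{5}{2}; remainder on division = 0.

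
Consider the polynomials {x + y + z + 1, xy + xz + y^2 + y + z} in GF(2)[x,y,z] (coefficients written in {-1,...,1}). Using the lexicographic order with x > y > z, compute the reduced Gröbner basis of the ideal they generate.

G = {x + y + z + 1, z^2}

The reduced Gröbner basis is the canonical form of the ideal for this ordering.

f_1 = x + y + z + 1, LT = x.
f_2 = xy + xz + y^2 + y + z, LT = xy.

S(f_1,f_2): lcm = xy. S = xz + yz + z.
  reduce S modulo (f_1, f_2):
  remainder z^2 ≠ 0; add g_3 = z^2 to the basis.

The other S-polynomials (S(f_1,g_3), S(f_2,g_3)) all reduce to 0 modulo the current basis, so we have a Gröbner basis.
Inter-reduce: drop elements whose leading term is divisible by another's, tail-reduce, and make monic.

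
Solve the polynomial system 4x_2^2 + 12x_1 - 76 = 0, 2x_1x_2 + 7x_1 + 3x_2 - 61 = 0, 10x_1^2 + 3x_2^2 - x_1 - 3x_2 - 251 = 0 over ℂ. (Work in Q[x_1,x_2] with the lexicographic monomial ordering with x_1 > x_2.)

{(5, 2)}

Compute a lex Gröbner basis by Buchberger's algorithm.
f_1 = 12x_1 + 4x_2^2 - 76, LT = x_1.
f_2 = 2x_1x_2 + 7x_1 + 3x_2 - 61, LT = x_1x_2.
f_3 = 10x_1^2 - x_1 + 3x_2^2 - 3x_2 - 251, LT = x_1^2.

S(f_1,f_2): lcm = x_1x_2. S = -7/2x_1 + 1/3x_2^3 - 47/6x_2 + 61/2.
  leading term x_1: subtract (-7/24)·f_1 from -7/2x_1 + 1/3x_2^3 - 47/6x_2 + 61/2 → 1/3x_2^3 + 7/6x_2^2 - 47/6x_2 + 25/3
  leading term x_2^3: no divisor's leading term divides it; move 1/3x_2^3 to the remainder.
  leading term x_2^2: no divisor's leading term divides it; move 7/6x_2^2 to the remainder.
  leading term x_2: no divisor's leading term divides it; move -47/6x_2 to the remainder.
  leading term 1: no divisor's leading term divides it; move 25/3 to the remainder.
  remainder 1/3x_2^3 + 7/6x_2^2 - 47/6x_2 + 25/3 ≠ 0; add h_4 = 1/3x_2^3 + 7/6x_2^2 - 47/6x_2 + 25/3 to the basis.

S(f_1,f_3): lcm = x_1^2. S = 1/3x_1x_2^2 - 187/30x_1 - 3/10x_2^2 + 3/10x_2 + 251/10.
  leading term x_1x_2^2: subtract (1/36x_2^2)·f_1 from 1/3x_1x_2^2 - 187/30x_1 - 3/10x_2^2 + 3/10x_2 + 251/10 → -187/30x_1 - 1/9x_2^4 + 163/90x_2^2 + 3/10x_2 + 251/10
  leading term x_1: subtract (-187/360)·f_1 from -187/30x_1 - 1/9x_2^4 + 163/90x_2^2 + 3/10x_2 + 251/10 → -1/9x_2^4 + 35/9x_2^2 + 3/10x_2 - 647/45
  leading term x_2^4: subtract (-1/3x_2)·h_4 from -1/9x_2^4 + 35/9x_2^2 + 3/10x_2 - 647/45 → 7/18x_2^3 + 23/18x_2^2 + 277/90x_2 - 647/45
  leading term x_2^3: subtract (7/6)·h_4 from 7/18x_2^3 + 23/18x_2^2 + 277/90x_2 - 647/45 → -1/12x_2^2 + 733/60x_2 - 241/10
  leading term x_2^2: no divisor's leading term divides it; move -1/12x_2^2 to the remainder.
  leading term x_2: no divisor's leading term divides it; move 733/60x_2 to the remainder.
  leading term 1: no divisor's leading term divides it; move -241/10 to the remainder.
  remainder -1/12x_2^2 + 733/60x_2 - 241/10 ≠ 0; add h_5 = -1/12x_2^2 + 733/60x_2 - 241/10 to the basis.

S(f_2,f_3): lcm = x_1^2x_2. S = 7/2x_1^2 + 8/5x_1x_2 - 61/2x_1 - 3/10x_2^3 + 3/10x_2^2 + 251/10x_2.
  leading term x_1^2: subtract (7/24x_1)·f_1 from 7/2x_1^2 + 8/5x_1x_2 - 61/2x_1 - 3/10x_2^3 + 3/10x_2^2 + 251/10x_2 → -7/6x_1x_2^2 + 8/5x_1x_2 - 25/3x_1 - 3/10x_2^3 + 3/10x_2^2 + 251/10x_2
  leading term x_1x_2^2: subtract (-7/72x_2^2)·f_1 from -7/6x_1x_2^2 + 8/5x_1x_2 - 25/3x_1 - 3/10x_2^3 + 3/10x_2^2 + 251/10x_2 → 8/5x_1x_2 - 25/3x_1 + 7/18x_2^4 - 3/10x_2^3 - 319/45x_2^2 + 251/10x_2
  leading term x_1x_2: subtract (2/15x_2)·f_1 from 8/5x_1x_2 - 25/3x_1 + 7/18x_2^4 - 3/10x_2^3 - 319/45x_2^2 + 251/10x_2 → -25/3x_1 + 7/18x_2^4 - 5/6x_2^3 - 319/45x_2^2 + 1057/30x_2
  leading term x_1: subtract (-25/36)·f_1 from -25/3x_1 + 7/18x_2^4 - 5/6x_2^3 - 319/45x_2^2 + 1057/30x_2 → 7/18x_2^4 - 5/6x_2^3 - 194/45x_2^2 + 1057/30x_2 - 475/9
  leading term x_2^4: subtract (7/6x_2)·h_4 from 7/18x_2^4 - 5/6x_2^3 - 194/45x_2^2 + 1057/30x_2 - 475/9 → -79/36x_2^3 + 869/180x_2^2 + 1148/45x_2 - 475/9
  leading term x_2^3: subtract (-79/12)·h_4 from -79/36x_2^3 + 869/180x_2^2 + 1148/45x_2 - 475/9 → 1501/120x_2^2 - 3127/120x_2 + 25/12
  leading term x_2^2: subtract (-1501/10)·h_5 from 1501/120x_2^2 - 3127/120x_2 + 25/12 → 542299/300x_2 - 542299/150
  leading term x_2: no divisor's leading term divides it; move 542299/300x_2 to the remainder.
  leading term 1: no divisor's leading term divides it; move -542299/150 to the remainder.
  remainder 542299/300x_2 - 542299/150 ≠ 0; add h_6 = 542299/300x_2 - 542299/150 to the basis.

S(f_1,h_4): leading monomials are coprime, so the S-polynomial reduces to 0 (Buchberger's first criterion).
S(f_2,h_4): lcm = x_1x_2^3. S = 47/2x_1x_2 - 25x_1 + 3/2x_2^3 - 61/2x_2^2.
  leading term x_1x_2: subtract (47/24x_2)·f_1 from 47/2x_1x_2 - 25x_1 + 3/2x_2^3 - 61/2x_2^2 → -25x_1 - 19/3x_2^3 - 61/2x_2^2 + 893/6x_2
  leading term x_1: subtract (-25/12)·f_1 from -25x_1 - 19/3x_2^3 - 61/2x_2^2 + 893/6x_2 → -19/3x_2^3 - 133/6x_2^2 + 893/6x_2 - 475/3
  leading term x_2^3: subtract (-19)·h_4 from -19/3x_2^3 - 133/6x_2^2 + 893/6x_2 - 475/3 → 0
  remainder 0.

S(f_3,h_4): leading monomials are coprime, so the S-polynomial reduces to 0 (Buchberger's first criterion).
S(f_1,h_5): leading monomials are coprime, so the S-polynomial reduces to 0 (Buchberger's first criterion).
S(f_2,h_5): lcm = x_1x_2^2. S = 1501/10x_1x_2 - 1446/5x_1 + 3/2x_2^2 - 61/2x_2.
  leading term x_1x_2: subtract (1501/120x_2)·f_1 from 1501/10x_1x_2 - 1446/5x_1 + 3/2x_2^2 - 61/2x_2 → -1446/5x_1 - 1501/30x_2^3 + 3/2x_2^2 + 13802/15x_2
  leading term x_1: subtract (-241/10)·f_1 from -1446/5x_1 - 1501/30x_2^3 + 3/2x_2^2 + 13802/15x_2 → -1501/30x_2^3 + 979/10x_2^2 + 13802/15x_2 - 9158/5
  leading term x_2^3: subtract (-1501/10)·h_4 from -1501/30x_2^3 + 979/10x_2^2 + 13802/15x_2 - 9158/5 → 16381/60x_2^2 - 5113/20x_2 - 17423/30
  leading term x_2^2: subtract (-16381/5)·h_5 from 16381/60x_2^2 - 5113/20x_2 - 17423/30 → 5965289/150x_2 - 5965289/75
  leading term x_2: subtract (22)·h_6 from 5965289/150x_2 - 5965289/75 → 0
  remainder 0.

S(f_3,h_5): leading monomials are coprime, so the S-polynomial reduces to 0 (Buchberger's first criterion).
S(h_4,h_5): lcm = x_2^3. S = 1501/10x_2^2 - 3127/10x_2 + 25.
  leading term x_2^2: subtract (-9006/5)·h_5 from 1501/10x_2^2 - 3127/10x_2 + 25 → 542299/25x_2 - 1084598/25
  leading term x_2: subtract (12)·h_6 from 542299/25x_2 - 1084598/25 → 0
  remainder 0.

S(f_1,h_6): leading monomials are coprime, so the S-polynomial reduces to 0 (Buchberger's first criterion).
S(f_2,h_6): lcm = x_1x_2. S = 11/2x_1 + 3/2x_2 - 61/2.
  leading term x_1: subtract (11/24)·f_1 from 11/2x_1 + 3/2x_2 - 61/2 → -11/6x_2^2 + 3/2x_2 + 13/3
  leading term x_2^2: subtract (22)·h_5 from -11/6x_2^2 + 3/2x_2 + 13/3 → -4009/15x_2 + 8018/15
  leading term x_2: subtract (-80180/542299)·h_6 from -4009/15x_2 + 8018/15 → 0
  remainder 0.

S(f_3,h_6): leading monomials are coprime, so the S-polynomial reduces to 0 (Buchberger's first criterion).
S(h_4,h_6): lcm = x_2^3. S = 11/2x_2^2 - 47/2x_2 + 25.
  leading term x_2^2: subtract (-66)·h_5 from 11/2x_2^2 - 47/2x_2 + 25 → 3914/5x_2 - 7828/5
  leading term x_2: subtract (234840/542299)·h_6 from 3914/5x_2 - 7828/5 → 0
  remainder 0.

S(h_5,h_6): lcm = x_2^2. S = -723/5x_2 + 1446/5.
  leading term x_2: subtract (-43380/542299)·h_6 from -723/5x_2 + 1446/5 → 0
  remainder 0.

Every S-polynomial of the final basis reduces to 0, so we have a Gröbner basis.
Inter-reduce: drop elements whose leading term is divisible by another's, tail-reduce, and make monic.
Reduced Gröbner basis: {x_1 - 5, x_2 - 2}.

Elimination: the polynomial x_2 - 2 lies in the elimination ideal for x_2, so x_2 ∈ {2}. For each such x_2, the remaining basis elements (now univariate) give the rest of the solution.
  x_2 = 2: the earlier basis element becomes x_1 - 5 = 0, giving x_1 = 5 — point (5, 2).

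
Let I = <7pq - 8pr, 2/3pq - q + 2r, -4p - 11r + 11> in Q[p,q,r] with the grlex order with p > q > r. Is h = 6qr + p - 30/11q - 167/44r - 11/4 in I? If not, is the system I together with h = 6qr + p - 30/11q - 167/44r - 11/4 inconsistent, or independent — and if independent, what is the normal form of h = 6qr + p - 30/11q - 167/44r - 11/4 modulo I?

First compute the reduced Gröbner basis of I by Buchberger's algorithm.
f_1 = 7pq - 8pr, LT = pq.
f_2 = 2/3pq - q + 2r, LT = pq.
f_3 = -4p - 11r + 11, LT = p.

S(f_1,f_2): lcm = pq. S = -8/7pr + 3/2q - 3r.
  reduce S modulo (f_1, f_2, f_3):
  remainder 22/7r^2 + 3/2q - 43/7r ≠ 0; add k_4 = 22/7r^2 + 3/2q - 43/7r to the basis.

S(f_1,f_3): lcm = pq. S = -8/7pr - 11/4qr + 11/4q.
  reduce S modulo (f_1, f_2, f_3, k_4):
  remainder -11/4qr + 5/4q + 3r ≠ 0; add k_5 = -11/4qr + 5/4q + 3r to the basis.

S(k_4,k_5): lcm = qr^2. S = 21/44q^2 - 3/2qr + 12/11r^2.
  reduce S modulo (f_1, f_2, f_3, k_4, k_5):
  remainder 21/44q^2 - 291/242q + 60/121r ≠ 0; add k_6 = 21/44q^2 - 291/242q + 60/121r to the basis.

The other S-polynomials (S(f_2,f_3), S(f_1,k_4), S(f_2,k_4), S(f_3,k_4), S(f_1,k_5), S(f_2,k_5), S(f_3,k_5), S(f_1,k_6), S(f_2,k_6), S(f_3,k_6), S(k_4,k_6), S(k_5,k_6)) all reduce to 0 modulo the current basis, so we have a Gröbner basis.
Inter-reduce: drop elements whose leading term is divisible by another's, tail-reduce, and make monic.
Reduced Gröbner basis: {q^2 - 194/77q + 80/77r, qr - 5/11q - 12/11r, r^2 + 21/44q - 43/22r, p + 11/4r - 11/4}.
Label its elements g_1 = q^2 - 194/77q + 80/77r, g_2 = qr - 5/11q - 12/11r, g_3 = r^2 + 21/44q - 43/22r, g_4 = p + 11/4r - 11/4.

Reduce h = 6qr + p - 30/11q - 167/44r - 11/4 modulo G:
  leading term qr: subtract (6)·g_2 from 6qr + p - 30/11q - 167/44r - 11/4 → p + 11/4r - 11/4
  leading term p: subtract (1)·g_4 from p + 11/4r - 11/4 → 0
  normal form = 0.
Since the normal form is 0, h ∈ I.

6qr + p - 30/11q - 167/44r - 11/4 lies in I (it reduces to 0).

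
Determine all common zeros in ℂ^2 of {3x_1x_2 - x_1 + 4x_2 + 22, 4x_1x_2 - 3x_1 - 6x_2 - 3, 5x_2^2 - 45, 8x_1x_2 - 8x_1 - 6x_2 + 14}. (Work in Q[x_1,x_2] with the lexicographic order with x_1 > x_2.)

{(1, -3)}

Compute a lex Gröbner basis by Buchberger's algorithm.
f_1 = 3x_1x_2 - x_1 + 4x_2 + 22, LT = x_1x_2.
f_2 = 4x_1x_2 - 3x_1 - 6x_2 - 3, LT = x_1x_2.
f_3 = 5x_2^2 - 45, LT = x_2^2.
f_4 = 8x_1x_2 - 8x_1 - 6x_2 + 14, LT = x_1x_2.

S(f_1,f_2): lcm = x_1x_2. S = 5/12x_1 + 17/6x_2 + 97/12.
  reduce S modulo (f_1, f_2, f_3, f_4):
  remainder 5/12x_1 + 17/6x_2 + 97/12 ≠ 0; add h_5 = 5/12x_1 + 17/6x_2 + 97/12 to the basis.

S(f_1,f_3): lcm = x_1x_2^2. S = -1/3x_1x_2 + 9x_1 + 4/3x_2^2 + 22/3x_2.
  reduce S modulo (f_1, f_2, f_3, f_4, h_5):
  remainder -158/3x_2 - 158 ≠ 0; add h_6 = -158/3x_2 - 158 to the basis.

The other S-polynomials (S(f_1,f_4), S(f_2,f_3), S(f_2,f_4), S(f_3,f_4), S(f_1,h_5), S(f_2,h_5), S(f_3,h_5), S(f_4,h_5), S(f_1,h_6), S(f_2,h_6), S(f_3,h_6), S(f_4,h_6), S(h_5,h_6)) all reduce to 0 modulo the current basis, so we have a Gröbner basis.
Inter-reduce: drop elements whose leading term is divisible by another's, tail-reduce, and make monic.
Reduced Gröbner basis: {x_1 - 1, x_2 + 3}.

From the last basis element, x_2 + 3 = 0, so x_2 takes values in {-3}. Each choice, substituted upward through the basis, yields the corresponding point(s) of the solution set.
  x_2 = -3: the earlier basis element becomes x_1 - 1 = 0, giving x_1 = 1 — point (1, -3).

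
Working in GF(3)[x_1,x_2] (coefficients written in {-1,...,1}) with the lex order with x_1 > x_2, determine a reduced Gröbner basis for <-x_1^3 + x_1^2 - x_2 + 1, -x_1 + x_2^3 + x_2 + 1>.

f_1 = -x_1^3 + x_1^2 - x_2 + 1, LT = x_1^3.
f_2 = -x_1 + x_2^3 + x_2 + 1, LT = x_1.

S(f_1,f_2): lcm = x_1^3. S = x_1^2x_2^3 + x_1^2x_2 + x_2 - 1.
  reduce S modulo (f_1, f_2):
  remainder x_2^9 - x_2^6 + x_2^4 - x_2^3 - x_2^2 - x_2 - 1 ≠ 0; add g_3 = x_2^9 - x_2^6 + x_2^4 - x_2^3 - x_2^2 - x_2 - 1 to the basis.

The other S-polynomials (S(f_1,g_3), S(f_2,g_3)) all reduce to 0 modulo the current basis, so we have a Gröbner basis.
Inter-reduce: drop elements whose leading term is divisible by another's, tail-reduce, and make monic.

G = {x_1 - x_2^3 - x_2 - 1, x_2^9 - x_2^6 + x_2^4 - x_2^3 - x_2^2 - x_2 - 1}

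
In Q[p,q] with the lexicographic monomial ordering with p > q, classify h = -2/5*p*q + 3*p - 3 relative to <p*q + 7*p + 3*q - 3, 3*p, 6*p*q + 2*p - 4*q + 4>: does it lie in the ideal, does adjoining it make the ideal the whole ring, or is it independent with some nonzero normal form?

Adjoining -2/5*p*q + 3*p - 3 makes the ideal the whole ring: the system is inconsistent.

First compute the reduced Gröbner basis of I by Buchberger's algorithm.
f_1 = p*q + 7*p + 3*q - 3, LT = p*q.
f_2 = 3*p, LT = p.
f_3 = 6*p*q + 2*p - 4*q + 4, LT = p*q.

S(f_1,f_2): lcm = p*q. S = 7*p + 3*q - 3.
  leading term p: subtract (7/3)·f_2 from 7*p + 3*q - 3 → 3*q - 3
  leading term q: no divisor's leading term divides it; move 3*q to the remainder.
  leading term 1: no divisor's leading term divides it; move -3 to the remainder.
  remainder 3*q - 3 ≠ 0; add k_4 = 3*q - 3 to the basis.

The other S-polynomials (S(f_1,f_3), S(f_2,f_3), S(f_1,k_4), S(f_2,k_4), S(f_3,k_4)) all reduce to 0 modulo the current basis, so we have a Gröbner basis.
Inter-reduce: drop elements whose leading term is divisible by another's, tail-reduce, and make monic.
Reduced Gröbner basis: {p, q - 1}.
Label its elements g_1 = p, g_2 = q - 1.

Reduce h = -2/5*p*q + 3*p - 3 modulo G:
  leading term p*q: subtract (-2/5*q)·g_1 from -2/5*p*q + 3*p - 3 → 3*p - 3
  leading term p: subtract (3)·g_1 from 3*p - 3 → -3
  leading term 1: no divisor's leading term divides it; move -3 to the remainder.
  normal form = -3.
The normal form is nonzero, so h ∉ I. Since h minus its normal form lies in I, I + (h) = I + (r) where r = -3; decide whether this ideal is the whole ring.
Here r = -3 is a nonzero constant, hence a unit: 1 ∈ I + (h), the Gröbner basis of I + (h) is {1}, and the enlarged system has no common solution — adjoining h is inconsistent.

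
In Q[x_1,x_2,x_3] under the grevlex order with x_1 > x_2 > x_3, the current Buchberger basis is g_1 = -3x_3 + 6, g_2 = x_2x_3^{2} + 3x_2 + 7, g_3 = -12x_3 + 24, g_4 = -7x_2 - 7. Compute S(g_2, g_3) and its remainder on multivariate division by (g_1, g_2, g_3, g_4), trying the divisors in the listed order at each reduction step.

S(g_2, g_3) = 2x_2x_3 + 3x_2 + 7; remainder on division = 0.

lcm(LM(g_2), LM(g_3)) = x_2x_3^{2}.
S = (lcm/LT(g_2))·g_2 − (lcm/LT(g_3))·g_3 = 2x_2x_3 + 3x_2 + 7.
Reduce S modulo (g_1, g_2, g_3, g_4) in that order:
  leading term x_2x_3: subtract (-\tfrac{2}{3}x_2)·g_1 from 2x_2x_3 + 3x_2 + 7 → 7x_2 + 7
  leading term x_2: subtract (-1)·g_4 from 7x_2 + 7 → 0
The remainder is 0, so this S-polynomial contributes no new basis element.
This is the inner loop of Buchberger's algorithm — each nonzero remainder becomes a new basis element.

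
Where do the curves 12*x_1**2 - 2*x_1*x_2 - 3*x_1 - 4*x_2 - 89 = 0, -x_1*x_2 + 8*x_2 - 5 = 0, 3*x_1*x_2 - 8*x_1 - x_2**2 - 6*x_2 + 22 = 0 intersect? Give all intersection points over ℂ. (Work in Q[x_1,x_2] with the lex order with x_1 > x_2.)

{(3, 1)}

Compute a lex Gröbner basis by Buchberger's algorithm.
f_1 = 12*x_1**2 - 2*x_1*x_2 - 3*x_1 - 4*x_2 - 89, LT = x_1**2.
f_2 = -x_1*x_2 + 8*x_2 - 5, LT = x_1*x_2.
f_3 = 3*x_1*x_2 - 8*x_1 - x_2**2 - 6*x_2 + 22, LT = x_1*x_2.

S(f_1,f_2): lcm = x_1**2*x_2. S = -1/6*x_1*x_2**2 + 31/4*x_1*x_2 - 5*x_1 - 1/3*x_2**2 - 89/12*x_2.
  leading term x_1*x_2**2: subtract (1/6*x_2)·f_2 from -1/6*x_1*x_2**2 + 31/4*x_1*x_2 - 5*x_1 - 1/3*x_2**2 - 89/12*x_2 → 31/4*x_1*x_2 - 5*x_1 - 5/3*x_2**2 - 79/12*x_2
  leading term x_1*x_2: subtract (-31/4)·f_2 from 31/4*x_1*x_2 - 5*x_1 - 5/3*x_2**2 - 79/12*x_2 → -5*x_1 - 5/3*x_2**2 + 665/12*x_2 - 155/4
  leading term x_1: no divisor's leading term divides it; move -5*x_1 to the remainder.
  leading term x_2**2: no divisor's leading term divides it; move -5/3*x_2**2 to the remainder.
  leading term x_2: no divisor's leading term divides it; move 665/12*x_2 to the remainder.
  leading term 1: no divisor's leading term divides it; move -155/4 to the remainder.
  remainder -5*x_1 - 5/3*x_2**2 + 665/12*x_2 - 155/4 ≠ 0; add h_4 = -5*x_1 - 5/3*x_2**2 + 665/12*x_2 - 155/4 to the basis.

S(f_1,f_3): lcm = x_1**2*x_2. S = 8/3*x_1**2 + 1/6*x_1*x_2**2 + 7/4*x_1*x_2 - 22/3*x_1 - 1/3*x_2**2 - 89/12*x_2.
  leading term x_1**2: subtract (2/9)·f_1 from 8/3*x_1**2 + 1/6*x_1*x_2**2 + 7/4*x_1*x_2 - 22/3*x_1 - 1/3*x_2**2 - 89/12*x_2 → 1/6*x_1*x_2**2 + 79/36*x_1*x_2 - 20/3*x_1 - 1/3*x_2**2 - 235/36*x_2 + 178/9
  leading term x_1*x_2**2: subtract (-1/6*x_2)·f_2 from 1/6*x_1*x_2**2 + 79/36*x_1*x_2 - 20/3*x_1 - 1/3*x_2**2 - 235/36*x_2 + 178/9 → 79/36*x_1*x_2 - 20/3*x_1 + x_2**2 - 265/36*x_2 + 178/9
  leading term x_1*x_2: subtract (-79/36)·f_2 from 79/36*x_1*x_2 - 20/3*x_1 + x_2**2 - 265/36*x_2 + 178/9 → -20/3*x_1 + x_2**2 + 367/36*x_2 + 317/36
  leading term x_1: subtract (4/3)·h_4 from -20/3*x_1 + x_2**2 + 367/36*x_2 + 317/36 → 29/9*x_2**2 - 2293/36*x_2 + 2177/36
  leading term x_2**2: no divisor's leading term divides it; move 29/9*x_2**2 to the remainder.
  leading term x_2: no divisor's leading term divides it; move -2293/36*x_2 to the remainder.
  leading term 1: no divisor's leading term divides it; move 2177/36 to the remainder.
  remainder 29/9*x_2**2 - 2293/36*x_2 + 2177/36 ≠ 0; add h_5 = 29/9*x_2**2 - 2293/36*x_2 + 2177/36 to the basis.

S(f_2,f_3): lcm = x_1*x_2. S = 8/3*x_1 + 1/3*x_2**2 - 6*x_2 - 7/3.
  leading term x_1: subtract (-8/15)·h_4 from 8/3*x_1 + 1/3*x_2**2 - 6*x_2 - 7/3 → -5/9*x_2**2 + 212/9*x_2 - 23
  leading term x_2**2: subtract (-5/29)·h_5 from -5/9*x_2**2 + 212/9*x_2 - 23 → 13127/1044*x_2 - 13127/1044
  leading term x_2: no divisor's leading term divides it; move 13127/1044*x_2 to the remainder.
  leading term 1: no divisor's leading term divides it; move -13127/1044 to the remainder.
  remainder 13127/1044*x_2 - 13127/1044 ≠ 0; add h_6 = 13127/1044*x_2 - 13127/1044 to the basis.

The other S-polynomials (S(f_1,h_4), S(f_2,h_4), S(f_3,h_4), S(f_1,h_5), S(f_2,h_5), S(f_3,h_5), S(h_4,h_5), S(f_1,h_6), S(f_2,h_6), S(f_3,h_6), S(h_4,h_6), S(h_5,h_6)) all reduce to 0 modulo the current basis, so we have a Gröbner basis.
Inter-reduce: drop elements whose leading term is divisible by another's, tail-reduce, and make monic.
Reduced Gröbner basis: {x_1 - 3, x_2 - 1}.

A lex Gröbner basis eliminates variables successively. Here x_2 - 1 depends only on x_2, with roots {1}; lifting each root through the earlier basis elements recovers the full solutions.
  x_2 = 1: the earlier basis element becomes x_1 - 3 = 0, giving x_1 = 3 — point (3, 1).
A lex Gröbner basis triangularizes the system, enabling back-substitution.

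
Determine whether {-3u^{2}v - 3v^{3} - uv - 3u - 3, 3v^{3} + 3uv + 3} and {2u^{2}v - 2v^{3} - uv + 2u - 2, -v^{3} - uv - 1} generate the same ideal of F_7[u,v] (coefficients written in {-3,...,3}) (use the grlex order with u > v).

Yes, the ideals are equal.

Since reduced Gröbner bases are canonical representatives of ideals under a given ordering, it suffices to compute and compare them.
Buchberger on the first generating set:
f_1 = -3u^{2}v - 3v^{3} - uv - 3u - 3, LT = u^{2}v.
f_2 = 3v^{3} + 3uv + 3, LT = v^{3}.

S(f_1,f_2): lcm = u^{2}v^{3}. S = v^{5} - u^{3}v - 2uv^{3} + uv^{2} - u^{2} + v^{2}.
  leading term v^{5}: subtract (-2v^{2})·f_2 from v^{5} - u^{3}v - 2uv^{3} + uv^{2} - u^{2} + v^{2} → -u^{3}v - 3uv^{3} + uv^{2} - u^{2}
  leading term u^{3}v: subtract (-2u)·f_1 from -u^{3}v - 3uv^{3} + uv^{2} - u^{2} → -2uv^{3} - 2u^{2}v + uv^{2} + u
  leading term uv^{3}: subtract (-3u)·f_2 from -2uv^{3} - 2u^{2}v + uv^{2} + u → uv^{2} + 3u
  leading term uv^{2}: no divisor's leading term divides it; move uv^{2} to the remainder.
  leading term u: no divisor's leading term divides it; move 3u to the remainder.
  remainder uv^{2} + 3u ≠ 0; add g_3 = uv^{2} + 3u to the basis.

S(f_1,g_3): lcm = u^{2}v^{2}. S = v^{4} - 2uv^{2} - 3u^{2} + uv + v.
  leading term v^{4}: subtract (-2v)·f_2 from v^{4} - 2uv^{2} - 3u^{2} + uv + v → -3uv^{2} - 3u^{2} + uv
  leading term uv^{2}: subtract (-3)·g_3 from -3uv^{2} - 3u^{2} + uv → -3u^{2} + uv + 2u
  leading term u^{2}: no divisor's leading term divides it; move -3u^{2} to the remainder.
  leading term uv: no divisor's leading term divides it; move uv to the remainder.
  leading term u: no divisor's leading term divides it; move 2u to the remainder.
  remainder -3u^{2} + uv + 2u ≠ 0; add g_4 = -3u^{2} + uv + 2u to the basis.

S(f_2,g_3): lcm = uv^{3}. S = u^{2}v - 3uv + u.
  leading term u^{2}v: subtract (2)·f_1 from u^{2}v - 3uv + u → -v^{3} - uv - 1
  leading term v^{3}: subtract (2)·f_2 from -v^{3} - uv - 1 → 0
  remainder 0.

S(f_1,g_4): lcm = u^{2}v. S = -2uv^{2} + v^{3} + uv + u + 1.
  leading term uv^{2}: subtract (-2)·g_3 from -2uv^{2} + v^{3} + uv + u + 1 → v^{3} + uv + 1
  leading term v^{3}: subtract (-2)·f_2 from v^{3} + uv + 1 → 0
  remainder 0.

S(f_2,g_4): leading monomials are coprime, so the S-polynomial reduces to 0 (Buchberger's first criterion).
S(g_3,g_4): lcm = u^{2}v^{2}. S = -2uv^{3} + 3uv^{2} + 3u^{2}.
  leading term uv^{3}: subtract (-3u)·f_2 from -2uv^{3} + 3uv^{2} + 3u^{2} → 2u^{2}v + 3uv^{2} + 3u^{2} + 2u
  leading term u^{2}v: subtract (-3)·f_1 from 2u^{2}v + 3uv^{2} + 3u^{2} + 2u → 3uv^{2} - 2v^{3} + 3u^{2} - 3uv - 2
  leading term uv^{2}: subtract (3)·g_3 from 3uv^{2} - 2v^{3} + 3u^{2} - 3uv - 2 → -2v^{3} + 3u^{2} - 3uv - 2u - 2
  leading term v^{3}: subtract (-3)·f_2 from -2v^{3} + 3u^{2} - 3uv - 2u - 2 → 3u^{2} - uv - 2u
  leading term u^{2}: subtract (-1)·g_4 from 3u^{2} - uv - 2u → 0
  remainder 0.

Every S-polynomial of the final basis reduces to 0, so we have a Gröbner basis.
Inter-reduce: drop elements whose leading term is divisible by another's, tail-reduce, and make monic.
Reduced Gröbner basis: {uv^{2} + 3u, v^{3} + uv + 1, u^{2} + 2uv - 3u}.

Buchberger on the second generating set:
h_1 = 2u^{2}v - 2v^{3} - uv + 2u - 2, LT = u^{2}v.
h_2 = -v^{3} - uv - 1, LT = v^{3}.

S(h_1,h_2): lcm = u^{2}v^{3}. S = -v^{5} - u^{3}v + 3uv^{3} + uv^{2} - u^{2} - v^{2}.
  leading term v^{5}: subtract (v^{2})·h_2 from -v^{5} - u^{3}v + 3uv^{3} + uv^{2} - u^{2} - v^{2} → -u^{3}v - 3uv^{3} + uv^{2} - u^{2}
  leading term u^{3}v: subtract (3u)·h_1 from -u^{3}v - 3uv^{3} + uv^{2} - u^{2} → 3uv^{3} + 3u^{2}v + uv^{2} - u
  leading term uv^{3}: subtract (-3u)·h_2 from 3uv^{3} + 3u^{2}v + uv^{2} - u → uv^{2} + 3u
  leading term uv^{2}: no divisor's leading term divides it; move uv^{2} to the remainder.
  leading term u: no divisor's leading term divides it; move 3u to the remainder.
  remainder uv^{2} + 3u ≠ 0; add k_3 = uv^{2} + 3u to the basis.

S(h_1,k_3): lcm = u^{2}v^{2}. S = -v^{4} + 3uv^{2} - 3u^{2} + uv - v.
  leading term v^{4}: subtract (v)·h_2 from -v^{4} + 3uv^{2} - 3u^{2} + uv - v → -3uv^{2} - 3u^{2} + uv
  leading term uv^{2}: subtract (-3)·k_3 from -3uv^{2} - 3u^{2} + uv → -3u^{2} + uv + 2u
  leading term u^{2}: no divisor's leading term divides it; move -3u^{2} to the remainder.
  leading term uv: no divisor's leading term divides it; move uv to the remainder.
  leading term u: no divisor's leading term divides it; move 2u to the remainder.
  remainder -3u^{2} + uv + 2u ≠ 0; add k_4 = -3u^{2} + uv + 2u to the basis.

S(h_2,k_3): lcm = uv^{3}. S = u^{2}v - 3uv + u.
  leading term u^{2}v: subtract (-3)·h_1 from u^{2}v - 3uv + u → v^{3} + uv + 1
  leading term v^{3}: subtract (-1)·h_2 from v^{3} + uv + 1 → 0
  remainder 0.

S(h_1,k_4): lcm = u^{2}v. S = -2uv^{2} - v^{3} - uv + u - 1.
  leading term uv^{2}: subtract (-2)·k_3 from -2uv^{2} - v^{3} - uv + u - 1 → -v^{3} - uv - 1
  leading term v^{3}: subtract (1)·h_2 from -v^{3} - uv - 1 → 0
  remainder 0.

S(h_2,k_4): leading monomials are coprime, so the S-polynomial reduces to 0 (Buchberger's first criterion).
S(k_3,k_4): lcm = u^{2}v^{2}. S = -2uv^{3} + 3uv^{2} + 3u^{2}.
  leading term uv^{3}: subtract (2u)·h_2 from -2uv^{3} + 3uv^{2} + 3u^{2} → 2u^{2}v + 3uv^{2} + 3u^{2} + 2u
  leading term u^{2}v: subtract (1)·h_1 from 2u^{2}v + 3uv^{2} + 3u^{2} + 2u → 3uv^{2} + 2v^{3} + 3u^{2} + uv + 2
  leading term uv^{2}: subtract (3)·k_3 from 3uv^{2} + 2v^{3} + 3u^{2} + uv + 2 → 2v^{3} + 3u^{2} + uv - 2u + 2
  leading term v^{3}: subtract (-2)·h_2 from 2v^{3} + 3u^{2} + uv - 2u + 2 → 3u^{2} - uv - 2u
  leading term u^{2}: subtract (-1)·k_4 from 3u^{2} - uv - 2u → 0
  remainder 0.

Every S-polynomial of the final basis reduces to 0, so we have a Gröbner basis.
Inter-reduce: drop elements whose leading term is divisible by another's, tail-reduce, and make monic.
Reduced Gröbner basis: {uv^{2} + 3u, v^{3} + uv + 1, u^{2} + 2uv - 3u}.

The two bases agree; hence the ideals are identical.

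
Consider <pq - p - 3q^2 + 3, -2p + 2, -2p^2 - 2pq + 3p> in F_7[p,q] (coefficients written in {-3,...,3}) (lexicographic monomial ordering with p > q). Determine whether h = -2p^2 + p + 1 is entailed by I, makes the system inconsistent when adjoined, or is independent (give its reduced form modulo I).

-2p^2 + p + 1 lies in I (it reduces to 0).

First compute the reduced Gröbner basis of I by Buchberger's algorithm.
f_1 = pq - p - 3q^2 + 3, LT = pq.
f_2 = -2p + 2, LT = p.
f_3 = -2p^2 - 2pq + 3p, LT = p^2.

S(f_1,f_2): lcm = pq. S = -p - 3q^2 + q + 3.
  leading term p: subtract (-3)·f_2 from -p - 3q^2 + q + 3 → -3q^2 + q + 2
  leading term q^2: no divisor's leading term divides it; move -3q^2 to the remainder.
  leading term q: no divisor's leading term divides it; move q to the remainder.
  leading term 1: no divisor's leading term divides it; move 2 to the remainder.
  remainder -3q^2 + q + 2 ≠ 0; add k_4 = -3q^2 + q + 2 to the basis.

S(f_1,f_3): lcm = p^2q. S = -p^2 + 3pq^2 - 2pq + 3p.
  leading term p^2: subtract (-3p)·f_2 from -p^2 + 3pq^2 - 2pq + 3p → 3pq^2 - 2pq + 2p
  leading term pq^2: subtract (3q)·f_1 from 3pq^2 - 2pq + 2p → pq + 2p + 2q^3 - 2q
  leading term pq: subtract (1)·f_1 from pq + 2p + 2q^3 - 2q → 3p + 2q^3 + 3q^2 - 2q - 3
  leading term p: subtract (2)·f_2 from 3p + 2q^3 + 3q^2 - 2q - 3 → 2q^3 + 3q^2 - 2q
  leading term q^3: subtract (-3q)·k_4 from 2q^3 + 3q^2 - 2q → -q^2 - 3q
  leading term q^2: subtract (-2)·k_4 from -q^2 - 3q → -q - 3
  leading term q: no divisor's leading term divides it; move -q to the remainder.
  leading term 1: no divisor's leading term divides it; move -3 to the remainder.
  remainder -q - 3 ≠ 0; add k_5 = -q - 3 to the basis.

The other S-polynomials (S(f_2,f_3), S(f_1,k_4), S(f_2,k_4), S(f_3,k_4), S(f_1,k_5), S(f_2,k_5), S(f_3,k_5), S(k_4,k_5)) all reduce to 0 modulo the current basis, so we have a Gröbner basis.
Inter-reduce: drop elements whose leading term is divisible by another's, tail-reduce, and make monic.
Reduced Gröbner basis: {p - 1, q + 3}.
Label its elements g_1 = p - 1, g_2 = q + 3.

Reduce h = -2p^2 + p + 1 modulo G:
  leading term p^2: subtract (-2p)·g_1 from -2p^2 + p + 1 → -p + 1
  leading term p: subtract (-1)·g_1 from -p + 1 → 0
  normal form = 0.
Since the normal form is 0, h ∈ I.

The remainder on division by a Gröbner basis is unique — it is the normal form.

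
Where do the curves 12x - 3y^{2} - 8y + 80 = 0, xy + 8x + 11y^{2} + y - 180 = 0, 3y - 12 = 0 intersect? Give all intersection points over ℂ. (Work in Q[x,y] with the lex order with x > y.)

{(0, 4)}

Compute a lex Gröbner basis by Buchberger's algorithm.
f_1 = 12x - 3y^{2} - 8y + 80, LT = x.
f_2 = xy + 8x + 11y^{2} + y - 180, LT = xy.
f_3 = 3y - 12, LT = y.

The S-polynomials (S(f_1,f_2), S(f_1,f_3), S(f_2,f_3)) all reduce to 0 modulo the current basis, so we have a Gröbner basis.
Inter-reduce: drop elements whose leading term is divisible by another's, tail-reduce, and make monic.
Reduced Gröbner basis: {x, y - 4}.

Since the basis is lex-ordered, y - 4 is univariate in y. Its roots are {4}. Back-substituting each root into the other basis elements fixes the other coordinates.
  y = 4: the earlier basis element becomes x = 0, giving x = 0 — point (0, 4).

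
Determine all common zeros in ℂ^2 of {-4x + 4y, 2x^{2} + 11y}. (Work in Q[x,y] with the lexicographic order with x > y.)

Compute a lex Gröbner basis by Buchberger's algorithm.
f_1 = -4x + 4y, LT = x.
f_2 = 2x^{2} + 11y, LT = x^{2}.

S(f_1,f_2): lcm = x^{2}. S = -xy - \tfrac{11}{2}y.
  leading term xy: subtract (\tfrac{1}{4}y)·f_1 from -xy - \tfrac{11}{2}y → -y^{2} - \tfrac{11}{2}y
  leading term y^{2}: no divisor's leading term divides it; move -y^{2} to the remainder.
  leading term y: no divisor's leading term divides it; move -\tfrac{11}{2}y to the remainder.
  remainder -y^{2} - \tfrac{11}{2}y ≠ 0; add h_3 = -y^{2} - \tfrac{11}{2}y to the basis.

The other S-polynomials (S(f_1,h_3), S(f_2,h_3)) all reduce to 0 modulo the current basis, so we have a Gröbner basis.
Inter-reduce: drop elements whose leading term is divisible by another's, tail-reduce, and make monic.
Reduced Gröbner basis: {x - y, y^{2} + \tfrac{11}{2}y}.

The lex basis is triangular: the last element involves only y. Solving y^{2} + \tfrac{11}{2}y = 0 gives y ∈ {-11/2, 0}; substituting each value into the earlier elements determines the remaining variables.
  y = -11/2: the earlier basis element becomes x + \tfrac{11}{2} = 0, giving x = -11/2 — point (-11/2, -11/2).
  y = 0: the earlier basis element becomes x = 0, giving x = 0 — point (0, 0).

{(-11/2, -11/2), (0, 0)}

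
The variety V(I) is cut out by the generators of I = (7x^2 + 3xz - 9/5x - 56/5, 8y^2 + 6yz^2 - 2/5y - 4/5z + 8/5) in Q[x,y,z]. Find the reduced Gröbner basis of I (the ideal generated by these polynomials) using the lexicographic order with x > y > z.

G = {x^2 + 3/7xz - 9/35x - 8/5, y^2 + 3/4yz^2 - 1/20y - 1/10z + 1/5}

f_1 = 7x^2 + 3xz - 9/5x - 56/5, LT = x^2.
f_2 = 8y^2 + 6yz^2 - 2/5y - 4/5z + 8/5, LT = y^2.

The S-polynomials (S(f_1,f_2)) all reduce to 0 modulo the current basis, so we have a Gröbner basis.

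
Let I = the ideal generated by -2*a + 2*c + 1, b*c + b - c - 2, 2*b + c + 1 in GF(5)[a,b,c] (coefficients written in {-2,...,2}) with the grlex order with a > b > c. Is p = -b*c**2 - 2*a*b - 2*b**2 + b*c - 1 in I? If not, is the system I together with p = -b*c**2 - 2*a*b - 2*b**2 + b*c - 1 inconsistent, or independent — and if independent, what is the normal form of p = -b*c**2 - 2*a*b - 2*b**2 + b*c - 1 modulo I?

-b*c**2 - 2*a*b - 2*b**2 + b*c - 1 is independent of I; its normal form modulo I is c - 1.

First compute the reduced Gröbner basis of I by Buchberger's algorithm.
f_1 = -2*a + 2*c + 1, LT = a.
f_2 = b*c + b - c - 2, LT = b*c.
f_3 = 2*b + c + 1, LT = b.

S(f_2,f_3): lcm = b*c. S = 2*c**2 + b + c - 2.
  leading term c**2: no divisor's leading term divides it; move 2*c**2 to the remainder.
  leading term b: subtract (-2)·f_3 from b + c - 2 → -2*c
  leading term c: no divisor's leading term divides it; move -2*c to the remainder.
  remainder 2*c**2 - 2*c ≠ 0; add h_4 = 2*c**2 - 2*c to the basis.

The other S-polynomials (S(f_1,f_2), S(f_1,f_3), S(f_1,h_4), S(f_2,h_4), S(f_3,h_4)) all reduce to 0 modulo the current basis, so we have a Gröbner basis.
Inter-reduce: drop elements whose leading term is divisible by another's, tail-reduce, and make monic.
Reduced Gröbner basis: {c**2 - c, a - c + 2, b - 2*c - 2}.
Label its elements g_1 = c**2 - c, g_2 = a - c + 2, g_3 = b - 2*c - 2.

Reduce p = -b*c**2 - 2*a*b - 2*b**2 + b*c - 1 modulo G:
  leading term b*c**2: subtract (-b)·g_1 from -b*c**2 - 2*a*b - 2*b**2 + b*c - 1 → -2*a*b - 2*b**2 - 1
  leading term a*b: subtract (-2*b)·g_2 from -2*a*b - 2*b**2 - 1 → -2*b**2 - 2*b*c - b - 1
  leading term b**2: subtract (-2*b)·g_3 from -2*b**2 - 2*b*c - b - 1 → -b*c - 1
  leading term b*c: subtract (-c)·g_3 from -b*c - 1 → -2*c**2 - 2*c - 1
  leading term c**2: subtract (-2)·g_1 from -2*c**2 - 2*c - 1 → c - 1
  leading term c: no divisor's leading term divides it; move c to the remainder.
  leading term 1: no divisor's leading term divides it; move -1 to the remainder.
  normal form = c - 1.
The normal form is nonzero, so p ∉ I. Since p minus its normal form lies in I, I + (p) = I + (r) where r = c - 1; decide whether this ideal is the whole ring.
Run Buchberger on G together with r (pairs among the g_i already reduce to 0 since G is a Gröbner basis):
g_1 = c**2 - c, LT = c**2.
g_2 = a - c + 2, LT = a.
g_3 = b - 2*c - 2, LT = b.
r = c - 1, LT = c.

The S-polynomials (S(g_1,g_2), S(g_1,g_3), S(g_1,r), S(g_2,g_3), S(g_2,r), S(g_3,r)) all reduce to 0 modulo the current basis, so we have a Gröbner basis.
Inter-reduce: drop elements whose leading term is divisible by another's, tail-reduce, and make monic.
Reduced Gröbner basis: {a + 1, b + 1, c - 1}.
The reduced Gröbner basis of I + (p) is {a + 1, b + 1, c - 1} ≠ {1}, a proper ideal, so the enlarged system stays consistent: p is independent of I, with normal form c - 1.

Ideal membership is decidable via reduction modulo a Gröbner basis.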